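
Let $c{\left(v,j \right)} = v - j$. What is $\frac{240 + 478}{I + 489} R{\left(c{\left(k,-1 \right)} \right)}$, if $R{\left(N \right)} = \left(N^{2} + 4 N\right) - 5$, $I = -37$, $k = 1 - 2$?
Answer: $- \frac{1795}{226} \approx -7.9425$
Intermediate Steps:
$k = -1$ ($k = 1 - 2 = -1$)
$R{\left(N \right)} = -5 + N^{2} + 4 N$
$\frac{240 + 478}{I + 489} R{\left(c{\left(k,-1 \right)} \right)} = \frac{240 + 478}{-37 + 489} \left(-5 + \left(-1 - -1\right)^{2} + 4 \left(-1 - -1\right)\right) = \frac{718}{452} \left(-5 + \left(-1 + 1\right)^{2} + 4 \left(-1 + 1\right)\right) = 718 \cdot \frac{1}{452} \left(-5 + 0^{2} + 4 \cdot 0\right) = \frac{359 \left(-5 + 0 + 0\right)}{226} = \frac{359}{226} \left(-5\right) = - \frac{1795}{226}$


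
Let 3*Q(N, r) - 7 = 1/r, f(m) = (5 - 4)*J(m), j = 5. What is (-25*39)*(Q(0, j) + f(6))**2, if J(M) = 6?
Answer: -68796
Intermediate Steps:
f(m) = 6 (f(m) = (5 - 4)*6 = 1*6 = 6)
Q(N, r) = 7/3 + 1/(3*r)
(-25*39)*(Q(0, j) + f(6))**2 = (-25*39)*((1/3)*(1 + 7*5)/5 + 6)**2 = -975*((1/3)*(1/5)*(1 + 35) + 6)**2 = -975*((1/3)*(1/5)*36 + 6)**2 = -975*(12/5 + 6)**2 = -975*(42/5)**2 = -975*1764/25 = -68796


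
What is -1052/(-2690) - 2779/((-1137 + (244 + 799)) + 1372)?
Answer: -3065527/1718910 ≈ -1.7834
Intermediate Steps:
-1052/(-2690) - 2779/((-1137 + (244 + 799)) + 1372) = -1052*(-1/2690) - 2779/((-1137 + 1043) + 1372) = 526/1345 - 2779/(-94 + 1372) = 526/1345 - 2779/1278 = -3065527/1718910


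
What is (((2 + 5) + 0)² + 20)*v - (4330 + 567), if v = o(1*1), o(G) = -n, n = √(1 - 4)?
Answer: -4897 - 69*I*√3 ≈ -4897.0 - 119.51*I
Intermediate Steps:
n = I*√3 (n = √(-3) = I*√3 ≈ 1.732*I)
o(G) = -I*√3
v = -I*√3 ≈ -1.732*I
(((2 + 5) + 0)² + 20)*v - (4330 + 567) = (((2 + 5) + 0)² + 20)*(-I*√3) - (4330 + 567) = ((7 + 0)² + 20)*(-I*√3) - 1*4897 = (7² + 20)*(-I*√3) - 4897 = (49 + 20)*(-I*√3) - 4897 = 69*(-I*√3) - 4897 = -69*I*√3 - 4897 = -4897 - 69*I*√3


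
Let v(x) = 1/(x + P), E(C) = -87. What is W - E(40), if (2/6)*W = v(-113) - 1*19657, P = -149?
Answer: -15427611/262 ≈ -58884.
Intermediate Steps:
v(x) = 1/(-149 + x) (v(x) = 1/(x - 149) = 1/(-149 + x))
W = -15450405/262 (W = 3*(1/(-149 - 113) - 1*19657) = 3*(1/(-262) - 19657) = 3*(-1/262 - 19657) = 3*(-5150135/262) = -15450405/262 ≈ -58971.)
W - E(40) = -15450405/262 - 1*(-87) = -15450405/262 + 87 = -15427611/262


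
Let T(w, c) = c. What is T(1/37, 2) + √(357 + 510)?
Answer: 2 + 17*√3 ≈ 31.445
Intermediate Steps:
T(1/37, 2) + √(357 + 510) = 2 + √(357 + 510) = 2 + √867 = 2 + 17*√3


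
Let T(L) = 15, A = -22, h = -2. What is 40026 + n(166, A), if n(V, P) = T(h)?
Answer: 40041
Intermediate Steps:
n(V, P) = 15
40026 + n(166, A) = 40026 + 15 = 40041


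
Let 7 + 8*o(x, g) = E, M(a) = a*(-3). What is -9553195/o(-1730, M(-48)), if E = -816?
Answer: 76425560/823 ≈ 92862.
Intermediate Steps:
M(a) = -3*a
o(x, g) = -823/8 (o(x, g) = -7/8 + (1/8)*(-816) = -7/8 - 102 = -823/8)
-9553195/o(-1730, M(-48)) = -9553195/(-823/8) = -9553195*(-8/823) = 76425560/823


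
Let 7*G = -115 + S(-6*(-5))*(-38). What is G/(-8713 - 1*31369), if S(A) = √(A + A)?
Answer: 115/280574 + 38*√15/140287 ≈ 0.0014590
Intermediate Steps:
S(A) = √2*√A (S(A) = √(2*A) = √2*√A)
G = -115/7 - 76*√15/7 (G = (-115 + (√2*√(-6*(-5)))*(-38))/7 = (-115 + (√2*√30)*(-38))/7 = (-115 + (2*√15)*(-38))/7 = (-115 - 76*√15)/7 = -115/7 - 76*√15/7 ≈ -58.478)
G/(-8713 - 1*31369) = (-115/7 - 76*√15/7)/(-8713 - 1*31369) = (-115/7 - 76*√15/7)/(-8713 - 31369) = (-115/7 - 76*√15/7)/(-40082) = (-115/7 - 76*√15/7)*(-1/40082) = 115/280574 + 38*√15/140287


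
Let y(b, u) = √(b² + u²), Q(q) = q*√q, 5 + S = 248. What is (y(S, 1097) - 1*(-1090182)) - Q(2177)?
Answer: 1090182 + √1262458 - 2177*√2177 ≈ 9.8973e+5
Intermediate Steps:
S = 243 (S = -5 + 248 = 243)
Q(q) = q^(3/2)
(y(S, 1097) - 1*(-1090182)) - Q(2177) = (√(243² + 1097²) - 1*(-1090182)) - 2177^(3/2) = (√(59049 + 1203409) + 1090182) - 2177*√2177 = (√1262458 + 1090182) - 2177*√2177 = (1090182 + √1262458) - 2177*√2177 = 1090182 + √1262458 - 2177*√2177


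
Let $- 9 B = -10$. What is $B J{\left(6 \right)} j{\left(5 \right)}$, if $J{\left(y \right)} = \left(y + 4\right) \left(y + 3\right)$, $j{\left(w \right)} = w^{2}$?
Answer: $2500$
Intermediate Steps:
$B = \frac{10}{9}$ ($B = \left(- \frac{1}{9}\right) \left(-10\right) = \frac{10}{9} \approx 1.1111$)
$J{\left(y \right)} = \left(3 + y\right) \left(4 + y\right)$ ($J{\left(y \right)} = \left(4 + y\right) \left(3 + y\right) = \left(3 + y\right) \left(4 + y\right)$)
$B J{\left(6 \right)} j{\left(5 \right)} = \frac{10 \left(12 + 6^{2} + 7 \cdot 6\right)}{9} \cdot 5^{2} = \frac{10 \left(12 + 36 + 42\right)}{9} \cdot 25 = \frac{10}{9} \cdot 90 \cdot 25 = 100 \cdot 25 = 2500$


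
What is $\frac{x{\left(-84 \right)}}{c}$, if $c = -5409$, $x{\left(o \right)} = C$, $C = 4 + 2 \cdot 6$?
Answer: $- \frac{16}{5409} \approx -0.002958$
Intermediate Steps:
$C = 16$ ($C = 4 + 12 = 16$)
$x{\left(o \right)} = 16$
$\frac{x{\left(-84 \right)}}{c} = \frac{16}{-5409} = 16 \left(- \frac{1}{5409}\right) = - \frac{16}{5409}$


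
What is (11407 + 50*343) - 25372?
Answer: 3185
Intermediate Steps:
(11407 + 50*343) - 25372 = (11407 + 17150) - 25372 = 28557 - 25372 = 3185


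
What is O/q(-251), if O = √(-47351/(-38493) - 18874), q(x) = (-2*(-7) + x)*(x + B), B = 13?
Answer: I*√3107110184087/723745386 ≈ 0.0024355*I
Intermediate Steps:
q(x) = (13 + x)*(14 + x) (q(x) = (-2*(-7) + x)*(x + 13) = (14 + x)*(13 + x) = (13 + x)*(14 + x))
O = I*√3107110184087/12831 (O = √(-47351*(-1/38493) - 18874) = √(47351/38493 - 18874) = √(-726469531/38493) = I*√3107110184087/12831 ≈ 137.38*I)
O/q(-251) = (I*√3107110184087/12831)/(182 + (-251)² + 27*(-251)) = (I*√3107110184087/12831)/(182 + 63001 - 6777) = (I*√3107110184087/12831)/56406 = (I*√3107110184087/12831)*(1/56406) = I*√3107110184087/723745386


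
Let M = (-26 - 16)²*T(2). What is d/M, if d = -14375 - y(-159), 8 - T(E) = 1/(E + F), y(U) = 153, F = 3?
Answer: -18160/17199 ≈ -1.0559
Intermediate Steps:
T(E) = 8 - 1/(3 + E) (T(E) = 8 - 1/(E + 3) = 8 - 1/(3 + E))
d = -14528 (d = -14375 - 1*153 = -14375 - 153 = -14528)
M = 68796/5 (M = (-26 - 16)²*((23 + 8*2)/(3 + 2)) = (-42)²*((23 + 16)/5) = 1764*((⅕)*39) = 1764*(39/5) = 68796/5 ≈ 13759.)
d/M = -14528/68796/5 = -14528*5/68796 = -18160/17199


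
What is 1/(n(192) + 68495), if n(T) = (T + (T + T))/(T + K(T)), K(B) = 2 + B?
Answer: 193/13219823 ≈ 1.4599e-5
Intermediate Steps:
n(T) = 3*T/(2 + 2*T) (n(T) = (T + (T + T))/(T + (2 + T)) = (T + 2*T)/(2 + 2*T) = (3*T)/(2 + 2*T) = 3*T/(2 + 2*T))
1/(n(192) + 68495) = 1/((3/2)*192/(1 + 192) + 68495) = 1/((3/2)*192/193 + 68495) = 1/((3/2)*192*(1/193) + 68495) = 1/(288/193 + 68495) = 1/(13219823/193) = 193/13219823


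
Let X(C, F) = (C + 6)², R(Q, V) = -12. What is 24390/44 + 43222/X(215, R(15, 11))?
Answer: 596566879/1074502 ≈ 555.20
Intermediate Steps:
X(C, F) = (6 + C)²
24390/44 + 43222/X(215, R(15, 11)) = 24390/44 + 43222/((6 + 215)²) = 24390*(1/44) + 43222/(221²) = 12195/22 + 43222/48841 = 596566879/1074502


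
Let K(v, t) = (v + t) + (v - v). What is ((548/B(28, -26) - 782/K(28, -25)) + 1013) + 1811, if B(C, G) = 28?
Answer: 54241/21 ≈ 2582.9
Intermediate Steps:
K(v, t) = t + v (K(v, t) = (t + v) + 0 = t + v)
((548/B(28, -26) - 782/K(28, -25)) + 1013) + 1811 = ((548/28 - 782/(-25 + 28)) + 1013) + 1811 = ((548*(1/28) - 782/3) + 1013) + 1811 = ((137/7 - 782*⅓) + 1013) + 1811 = ((137/7 - 782/3) + 1013) + 1811 = (-5063/21 + 1013) + 1811 = 16210/21 + 1811 = 54241/21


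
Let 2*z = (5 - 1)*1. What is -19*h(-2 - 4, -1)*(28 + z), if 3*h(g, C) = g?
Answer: 1140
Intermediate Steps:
z = 2 (z = ((5 - 1)*1)/2 = (4*1)/2 = (1/2)*4 = 2)
h(g, C) = g/3
-19*h(-2 - 4, -1)*(28 + z) = -19*(-2 - 4)/3*(28 + 2) = -19*(1/3)*(-6)*30 = -(-38)*30 = -19*(-60) = 1140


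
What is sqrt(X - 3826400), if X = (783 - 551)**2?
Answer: 4*I*sqrt(235786) ≈ 1942.3*I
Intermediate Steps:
X = 53824 (X = 232**2 = 53824)
sqrt(X - 3826400) = sqrt(53824 - 3826400) = sqrt(-3772576) = 4*I*sqrt(235786)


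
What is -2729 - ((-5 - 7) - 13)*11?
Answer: -2454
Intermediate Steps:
-2729 - ((-5 - 7) - 13)*11 = -2729 - (-12 - 13)*11 = -2729 - (-25)*11 = -2729 - 1*(-275) = -2729 + 275 = -2454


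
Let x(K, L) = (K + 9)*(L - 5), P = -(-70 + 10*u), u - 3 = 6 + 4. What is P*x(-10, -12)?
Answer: -1020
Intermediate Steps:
u = 13 (u = 3 + (6 + 4) = 3 + 10 = 13)
P = -60 (P = -10/(1/(-7 + 13)) = -10/(1/6) = -10/⅙ = -10*6 = -60)
x(K, L) = (-5 + L)*(9 + K) (x(K, L) = (9 + K)*(-5 + L) = (-5 + L)*(9 + K))
P*x(-10, -12) = -60*(-45 - 5*(-10) + 9*(-12) - 10*(-12)) = -60*(-45 + 50 - 108 + 120) = -60*17 = -1020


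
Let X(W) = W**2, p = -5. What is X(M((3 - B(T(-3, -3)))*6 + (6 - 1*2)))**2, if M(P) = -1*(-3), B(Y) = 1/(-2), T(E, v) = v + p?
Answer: 81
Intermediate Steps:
T(E, v) = -5 + v (T(E, v) = v - 5 = -5 + v)
B(Y) = -1/2
M(P) = 3
X(M((3 - B(T(-3, -3)))*6 + (6 - 1*2)))**2 = (3**2)**2 = 9**2 = 81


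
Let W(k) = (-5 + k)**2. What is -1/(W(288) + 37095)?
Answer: -1/117184 ≈ -8.5336e-6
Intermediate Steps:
-1/(W(288) + 37095) = -1/((-5 + 288)**2 + 37095) = -1/(283**2 + 37095) = -1/(80089 + 37095) = -1/117184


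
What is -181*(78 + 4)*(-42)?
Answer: 623364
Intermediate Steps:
-181*(78 + 4)*(-42) = -181*82*(-42) = -14842*(-42) = 623364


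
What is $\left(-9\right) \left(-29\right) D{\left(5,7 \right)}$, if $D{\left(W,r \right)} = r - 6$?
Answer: $261$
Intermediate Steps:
$D{\left(W,r \right)} = -6 + r$
$\left(-9\right) \left(-29\right) D{\left(5,7 \right)} = \left(-9\right) \left(-29\right) \left(-6 + 7\right) = 261 \cdot 1 = 261$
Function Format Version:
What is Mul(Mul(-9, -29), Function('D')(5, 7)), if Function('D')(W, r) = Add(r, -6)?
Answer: 261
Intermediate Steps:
Function('D')(W, r) = Add(-6, r)
Mul(Mul(-9, -29), Function('D')(5, 7)) = Mul(Mul(-9, -29), Add(-6, 7)) = Mul(261, 1) = 261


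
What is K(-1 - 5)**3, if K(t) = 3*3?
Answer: 729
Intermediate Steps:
K(t) = 9
K(-1 - 5)**3 = 9**3 = 729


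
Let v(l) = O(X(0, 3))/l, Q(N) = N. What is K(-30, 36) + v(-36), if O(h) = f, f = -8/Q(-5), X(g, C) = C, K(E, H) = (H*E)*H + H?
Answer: -1747982/45 ≈ -38844.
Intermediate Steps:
K(E, H) = H + E*H² (K(E, H) = (E*H)*H + H = E*H² + H = H + E*H²)
f = 8/5 (f = -8/(-5) = -8*(-⅕) = 8/5 ≈ 1.6000)
O(h) = 8/5
v(l) = 8/(5*l)
K(-30, 36) + v(-36) = 36*(1 - 30*36) + (8/5)/(-36) = 36*(1 - 1080) + (8/5)*(-1/36) = 36*(-1079) - 2/45 = -38844 - 2/45 = -1747982/45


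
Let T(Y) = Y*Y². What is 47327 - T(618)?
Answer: -235981705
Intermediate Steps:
T(Y) = Y³
47327 - T(618) = 47327 - 1*618³ = 47327 - 1*236029032 = 47327 - 236029032 = -235981705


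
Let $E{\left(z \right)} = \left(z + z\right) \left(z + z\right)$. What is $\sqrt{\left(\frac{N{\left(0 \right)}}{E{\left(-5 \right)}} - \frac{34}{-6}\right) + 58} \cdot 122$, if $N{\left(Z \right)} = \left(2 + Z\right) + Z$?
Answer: $\frac{61 \sqrt{57318}}{15} \approx 973.61$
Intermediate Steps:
$N{\left(Z \right)} = 2 + 2 Z$
$E{\left(z \right)} = 4 z^{2}$ ($E{\left(z \right)} = 2 z 2 z = 4 z^{2}$)
$\sqrt{\left(\frac{N{\left(0 \right)}}{E{\left(-5 \right)}} - \frac{34}{-6}\right) + 58} \cdot 122 = \sqrt{\left(\frac{2 + 2 \cdot 0}{4 \left(-5\right)^{2}} - \frac{34}{-6}\right) + 58} \cdot 122 = \sqrt{\left(\frac{2 + 0}{4 \cdot 25} - - \frac{17}{3}\right) + 58} \cdot 122 = \sqrt{\left(\frac{2}{100} + \frac{17}{3}\right) + 58} \cdot 122 = \sqrt{\left(2 \cdot \frac{1}{100} + \frac{17}{3}\right) + 58} \cdot 122 = \sqrt{\left(\frac{1}{50} + \frac{17}{3}\right) + 58} \cdot 122 = \sqrt{\frac{853}{150} + 58} \cdot 122 = \sqrt{\frac{9553}{150}} \cdot 122 = \frac{\sqrt{57318}}{30} \cdot 122 = \frac{61 \sqrt{57318}}{15}$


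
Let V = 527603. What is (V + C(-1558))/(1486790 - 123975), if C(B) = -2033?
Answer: 105114/272563 ≈ 0.38565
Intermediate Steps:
(V + C(-1558))/(1486790 - 123975) = (527603 - 2033)/(1486790 - 123975) = 525570/1362815 = 525570*(1/1362815) = 105114/272563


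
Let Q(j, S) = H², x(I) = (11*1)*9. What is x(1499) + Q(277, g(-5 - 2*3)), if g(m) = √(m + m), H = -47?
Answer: 2308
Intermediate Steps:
g(m) = √2*√m (g(m) = √(2*m) = √2*√m)
x(I) = 99 (x(I) = 11*9 = 99)
Q(j, S) = 2209 (Q(j, S) = (-47)² = 2209)
x(1499) + Q(277, g(-5 - 2*3)) = 99 + 2209 = 2308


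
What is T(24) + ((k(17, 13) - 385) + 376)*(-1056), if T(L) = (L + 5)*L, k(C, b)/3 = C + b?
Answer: -84840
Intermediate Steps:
k(C, b) = 3*C + 3*b (k(C, b) = 3*(C + b) = 3*C + 3*b)
T(L) = L*(5 + L) (T(L) = (5 + L)*L = L*(5 + L))
T(24) + ((k(17, 13) - 385) + 376)*(-1056) = 24*(5 + 24) + (((3*17 + 3*13) - 385) + 376)*(-1056) = 24*29 + (((51 + 39) - 385) + 376)*(-1056) = 696 + ((90 - 385) + 376)*(-1056) = 696 + (-295 + 376)*(-1056) = 696 + 81*(-1056) = 696 - 85536 = -84840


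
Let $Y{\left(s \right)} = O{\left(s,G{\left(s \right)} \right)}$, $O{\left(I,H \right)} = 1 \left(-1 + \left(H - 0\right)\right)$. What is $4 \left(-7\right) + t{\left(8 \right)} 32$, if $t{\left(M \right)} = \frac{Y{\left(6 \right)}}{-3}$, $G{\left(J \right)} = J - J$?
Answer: $- \frac{52}{3} \approx -17.333$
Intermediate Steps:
$G{\left(J \right)} = 0$
$O{\left(I,H \right)} = -1 + H$ ($O{\left(I,H \right)} = 1 \left(-1 + \left(H + 0\right)\right) = 1 \left(-1 + H\right) = -1 + H$)
$Y{\left(s \right)} = -1$ ($Y{\left(s \right)} = -1 + 0 = -1$)
$t{\left(M \right)} = \frac{1}{3}$ ($t{\left(M \right)} = \frac{1}{-3} \left(-1\right) = \left(- \frac{1}{3}\right) \left(-1\right) = \frac{1}{3}$)
$4 \left(-7\right) + t{\left(8 \right)} 32 = 4 \left(-7\right) + \frac{1}{3} \cdot 32 = -28 + \frac{32}{3} = - \frac{52}{3}$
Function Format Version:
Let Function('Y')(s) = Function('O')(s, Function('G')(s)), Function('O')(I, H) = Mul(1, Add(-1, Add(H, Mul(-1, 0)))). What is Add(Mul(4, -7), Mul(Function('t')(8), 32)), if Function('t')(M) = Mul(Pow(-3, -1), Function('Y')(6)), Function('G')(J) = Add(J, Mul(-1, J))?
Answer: Rational(-52, 3) ≈ -17.333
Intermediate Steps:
Function('G')(J) = 0
Function('O')(I, H) = Add(-1, H) (Function('O')(I, H) = Mul(1, Add(-1, Add(H, 0))) = Mul(1, Add(-1, H)) = Add(-1, H))
Function('Y')(s) = -1 (Function('Y')(s) = Add(-1, 0) = -1)
Function('t')(M) = Rational(1, 3) (Function('t')(M) = Mul(Pow(-3, -1), -1) = Mul(Rational(-1, 3), -1) = Rational(1, 3))
Add(Mul(4, -7), Mul(Function('t')(8), 32)) = Add(Mul(4, -7), Mul(Rational(1, 3), 32)) = Add(-28, Rational(32, 3)) = Rational(-52, 3)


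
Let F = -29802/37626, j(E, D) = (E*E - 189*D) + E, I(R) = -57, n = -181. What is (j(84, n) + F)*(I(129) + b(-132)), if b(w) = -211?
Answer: -69490956016/6271 ≈ -1.1081e+7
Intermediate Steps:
j(E, D) = E + E² - 189*D (j(E, D) = (E² - 189*D) + E = E + E² - 189*D)
F = -4967/6271 (F = -29802*1/37626 = -4967/6271 ≈ -0.79206)
(j(84, n) + F)*(I(129) + b(-132)) = ((84 + 84² - 189*(-181)) - 4967/6271)*(-57 - 211) = ((84 + 7056 + 34209) - 4967/6271)*(-268) = (41349 - 4967/6271)*(-268) = (259294612/6271)*(-268) = -69490956016/6271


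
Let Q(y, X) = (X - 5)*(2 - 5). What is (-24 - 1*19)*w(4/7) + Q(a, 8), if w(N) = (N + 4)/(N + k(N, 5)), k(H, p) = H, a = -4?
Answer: -181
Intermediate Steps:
w(N) = (4 + N)/(2*N) (w(N) = (N + 4)/(N + N) = (4 + N)/((2*N)) = (4 + N)*(1/(2*N)) = (4 + N)/(2*N))
Q(y, X) = 15 - 3*X (Q(y, X) = (-5 + X)*(-3) = 15 - 3*X)
(-24 - 1*19)*w(4/7) + Q(a, 8) = (-24 - 1*19)*((4 + 4/7)/(2*((4/7)))) + (15 - 3*8) = (-24 - 19)*((4 + 4*(⅐))/(2*((4*(⅐))))) + (15 - 24) = -43*(4 + 4/7)/(2*4/7) - 9 = -43*7*32/(2*4*7) - 9 = -43*4 - 9 = -172 - 9 = -181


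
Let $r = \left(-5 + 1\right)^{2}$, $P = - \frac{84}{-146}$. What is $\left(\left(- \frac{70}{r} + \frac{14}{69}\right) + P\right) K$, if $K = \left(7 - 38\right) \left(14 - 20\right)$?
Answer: $- \frac{4492985}{6716} \approx -669.0$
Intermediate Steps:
$P = \frac{42}{73}$ ($P = \left(-84\right) \left(- \frac{1}{146}\right) = \frac{42}{73} \approx 0.57534$)
$r = 16$ ($r = \left(-4\right)^{2} = 16$)
$K = 186$ ($K = \left(-31\right) \left(-6\right) = 186$)
$\left(\left(- \frac{70}{r} + \frac{14}{69}\right) + P\right) K = \left(\left(- \frac{70}{16} + \frac{14}{69}\right) + \frac{42}{73}\right) 186 = \left(\left(\left(-70\right) \frac{1}{16} + 14 \cdot \frac{1}{69}\right) + \frac{42}{73}\right) 186 = \left(\left(- \frac{35}{8} + \frac{14}{69}\right) + \frac{42}{73}\right) 186 = \left(- \frac{2303}{552} + \frac{42}{73}\right) 186 = \left(- \frac{144935}{40296}\right) 186 = - \frac{4492985}{6716}$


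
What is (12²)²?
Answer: 20736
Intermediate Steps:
(12²)² = 144² = 20736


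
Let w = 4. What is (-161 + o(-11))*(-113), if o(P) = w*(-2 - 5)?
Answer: 21357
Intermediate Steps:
o(P) = -28 (o(P) = 4*(-2 - 5) = 4*(-7) = -28)
(-161 + o(-11))*(-113) = (-161 - 28)*(-113) = -189*(-113) = 21357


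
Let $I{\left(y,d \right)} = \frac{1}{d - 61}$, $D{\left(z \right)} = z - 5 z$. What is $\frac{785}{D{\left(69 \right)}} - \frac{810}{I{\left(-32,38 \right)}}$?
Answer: $\frac{5141095}{276} \approx 18627.0$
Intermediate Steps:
$D{\left(z \right)} = - 4 z$
$I{\left(y,d \right)} = \frac{1}{-61 + d}$
$\frac{785}{D{\left(69 \right)}} - \frac{810}{I{\left(-32,38 \right)}} = \frac{785}{\left(-4\right) 69} - \frac{810}{\frac{1}{-61 + 38}} = \frac{785}{-276} - \frac{810}{\frac{1}{-23}} = 785 \left(- \frac{1}{276}\right) - \frac{810}{- \frac{1}{23}} = - \frac{785}{276} - -18630 = - \frac{785}{276} + 18630 = \frac{5141095}{276}$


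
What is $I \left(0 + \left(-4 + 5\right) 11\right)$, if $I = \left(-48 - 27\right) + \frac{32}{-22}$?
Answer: $-841$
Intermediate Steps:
$I = - \frac{841}{11}$ ($I = -75 + 32 \left(- \frac{1}{22}\right) = -75 - \frac{16}{11} = - \frac{841}{11} \approx -76.455$)
$I \left(0 + \left(-4 + 5\right) 11\right) = - \frac{841 \left(0 + \left(-4 + 5\right) 11\right)}{11} = - \frac{841 \left(0 + 1 \cdot 11\right)}{11} = - \frac{841 \left(0 + 11\right)}{11} = \left(- \frac{841}{11}\right) 11 = -841$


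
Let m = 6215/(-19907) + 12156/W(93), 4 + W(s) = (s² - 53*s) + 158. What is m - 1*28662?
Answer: -1105093722367/38559859 ≈ -28659.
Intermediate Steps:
W(s) = 154 + s² - 53*s (W(s) = -4 + ((s² - 53*s) + 158) = -4 + (158 + s² - 53*s) = 154 + s² - 53*s)
m = 108956291/38559859 (m = 6215/(-19907) + 12156/(154 + 93² - 53*93) = 6215*(-1/19907) + 12156/(154 + 8649 - 4929) = -6215/19907 + 12156/3874 = -6215/19907 + 12156*(1/3874) = -6215/19907 + 6078/1937 = 108956291/38559859 ≈ 2.8256)
m - 1*28662 = 108956291/38559859 - 1*28662 = 108956291/38559859 - 28662 = -1105093722367/38559859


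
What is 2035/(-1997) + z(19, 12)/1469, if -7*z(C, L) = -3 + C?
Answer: -20957857/20535151 ≈ -1.0206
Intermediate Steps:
z(C, L) = 3/7 - C/7 (z(C, L) = -(-3 + C)/7 = 3/7 - C/7)
2035/(-1997) + z(19, 12)/1469 = 2035/(-1997) + (3/7 - ⅐*19)/1469 = 2035*(-1/1997) + (3/7 - 19/7)*(1/1469) = -2035/1997 - 16/7*1/1469 = -2035/1997 - 16/10283 = -20957857/20535151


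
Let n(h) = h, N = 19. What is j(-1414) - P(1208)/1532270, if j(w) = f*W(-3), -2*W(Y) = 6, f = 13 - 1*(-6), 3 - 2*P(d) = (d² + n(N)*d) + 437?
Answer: -17319613/306454 ≈ -56.516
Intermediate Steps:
P(d) = -217 - 19*d/2 - d²/2 (P(d) = 3/2 - ((d² + 19*d) + 437)/2 = 3/2 - (437 + d² + 19*d)/2 = 3/2 + (-437/2 - 19*d/2 - d²/2) = -217 - 19*d/2 - d²/2)
f = 19 (f = 13 + 6 = 19)
W(Y) = -3 (W(Y) = -½*6 = -3)
j(w) = -57 (j(w) = 19*(-3) = -57)
j(-1414) - P(1208)/1532270 = -57 - (-217 - 19/2*1208 - ½*1208²)/1532270 = -57 - (-217 - 11476 - ½*1459264)/1532270 = -57 - (-217 - 11476 - 729632)/1532270 = -57 - (-741325)/1532270 = -57 - 1*(-148265/306454) = -57 + 148265/306454 = -17319613/306454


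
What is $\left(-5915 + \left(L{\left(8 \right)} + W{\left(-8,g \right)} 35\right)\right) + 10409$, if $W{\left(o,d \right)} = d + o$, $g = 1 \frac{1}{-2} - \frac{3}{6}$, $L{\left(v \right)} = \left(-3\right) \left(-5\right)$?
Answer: $4194$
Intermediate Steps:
$L{\left(v \right)} = 15$
$g = -1$ ($g = 1 \left(- \frac{1}{2}\right) - \frac{1}{2} = - \frac{1}{2} - \frac{1}{2} = -1$)
$\left(-5915 + \left(L{\left(8 \right)} + W{\left(-8,g \right)} 35\right)\right) + 10409 = \left(-5915 + \left(15 + \left(-1 - 8\right) 35\right)\right) + 10409 = \left(-5915 + \left(15 - 315\right)\right) + 10409 = \left(-5915 - 300\right) + 10409 = -6215 + 10409 = 4194$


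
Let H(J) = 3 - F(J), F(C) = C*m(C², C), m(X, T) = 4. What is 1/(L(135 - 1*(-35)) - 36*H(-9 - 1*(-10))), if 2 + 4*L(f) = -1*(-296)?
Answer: 2/219 ≈ 0.0091324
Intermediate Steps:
F(C) = 4*C (F(C) = C*4 = 4*C)
L(f) = 147/2 (L(f) = -½ + (-1*(-296))/4 = -½ + (¼)*296 = -½ + 74 = 147/2)
H(J) = 3 - 4*J
1/(L(135 - 1*(-35)) - 36*H(-9 - 1*(-10))) = 1/(147/2 - 36*(3 - 4*(-9 - 1*(-10)))) = 1/(147/2 - 36*(3 - 4*(-9 + 10))) = 1/(147/2 - 36*(3 - 4*1)) = 1/(147/2 - 36*(3 - 4)) = 1/(147/2 - 36*(-1)) = 1/(147/2 + 36) = 1/(219/2) = 2/219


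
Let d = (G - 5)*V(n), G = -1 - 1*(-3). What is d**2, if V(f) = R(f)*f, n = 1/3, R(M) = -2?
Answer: 4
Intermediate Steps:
G = 2 (G = -1 + 3 = 2)
n = 1/3 (n = 1*(1/3) = 1/3 ≈ 0.33333)
V(f) = -2*f
d = 2 (d = (2 - 5)*(-2*1/3) = -3*(-2/3) = 2)
d**2 = 2**2 = 4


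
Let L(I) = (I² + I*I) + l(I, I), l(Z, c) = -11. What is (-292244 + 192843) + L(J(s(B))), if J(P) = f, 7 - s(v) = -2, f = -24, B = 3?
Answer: -98260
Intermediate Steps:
s(v) = 9 (s(v) = 7 - 1*(-2) = 7 + 2 = 9)
J(P) = -24
L(I) = -11 + 2*I² (L(I) = (I² + I*I) - 11 = (I² + I²) - 11 = 2*I² - 11 = -11 + 2*I²)
(-292244 + 192843) + L(J(s(B))) = (-292244 + 192843) + (-11 + 2*(-24)²) = -99401 + (-11 + 2*576) = -99401 + (-11 + 1152) = -99401 + 1141 = -98260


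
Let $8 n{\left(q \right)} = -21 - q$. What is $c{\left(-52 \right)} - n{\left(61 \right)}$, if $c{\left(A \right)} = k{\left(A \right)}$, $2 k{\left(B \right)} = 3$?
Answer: $\frac{47}{4} \approx 11.75$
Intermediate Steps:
$n{\left(q \right)} = - \frac{21}{8} - \frac{q}{8}$ ($n{\left(q \right)} = \frac{-21 - q}{8} = - \frac{21}{8} - \frac{q}{8}$)
$k{\left(B \right)} = \frac{3}{2}$ ($k{\left(B \right)} = \frac{1}{2} \cdot 3 = \frac{3}{2}$)
$c{\left(A \right)} = \frac{3}{2}$
$c{\left(-52 \right)} - n{\left(61 \right)} = \frac{3}{2} - \left(- \frac{21}{8} - \frac{61}{8}\right) = \frac{3}{2} - - \frac{41}{4} = \frac{3}{2} + \frac{41}{4} = \frac{47}{4}$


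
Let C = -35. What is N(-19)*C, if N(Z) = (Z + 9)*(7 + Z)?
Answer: -4200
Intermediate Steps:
N(Z) = (7 + Z)*(9 + Z) (N(Z) = (9 + Z)*(7 + Z) = (7 + Z)*(9 + Z))
N(-19)*C = (63 + (-19)² + 16*(-19))*(-35) = (63 + 361 - 304)*(-35) = 120*(-35) = -4200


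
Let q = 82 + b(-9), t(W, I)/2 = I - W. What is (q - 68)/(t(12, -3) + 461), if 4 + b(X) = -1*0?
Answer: 10/431 ≈ 0.023202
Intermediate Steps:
t(W, I) = -2*W + 2*I (t(W, I) = 2*(I - W) = -2*W + 2*I)
b(X) = -4 (b(X) = -4 - 1*0 = -4 + 0 = -4)
q = 78 (q = 82 - 4 = 78)
(q - 68)/(t(12, -3) + 461) = (78 - 68)/((-2*12 + 2*(-3)) + 461) = 10/((-24 - 6) + 461) = 10/(-30 + 461) = 10/431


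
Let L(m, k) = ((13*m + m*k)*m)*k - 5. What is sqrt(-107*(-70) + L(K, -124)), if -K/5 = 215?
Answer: 3*sqrt(1767336665) ≈ 1.2612e+5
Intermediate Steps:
K = -1075 (K = -5*215 = -1075)
L(m, k) = -5 + k*m*(13*m + k*m) (L(m, k) = ((13*m + k*m)*m)*k - 5 = (m*(13*m + k*m))*k - 5 = k*m*(13*m + k*m) - 5 = -5 + k*m*(13*m + k*m))
sqrt(-107*(-70) + L(K, -124)) = sqrt(-107*(-70) + (-5 + (-124)**2*(-1075)**2 + 13*(-124)*(-1075)**2)) = sqrt(7490 + (-5 + 15376*1155625 + 13*(-124)*1155625)) = sqrt(7490 + (-5 + 17768890000 - 1862867500)) = sqrt(7490 + 15906022495) = sqrt(15906029985) = 3*sqrt(1767336665)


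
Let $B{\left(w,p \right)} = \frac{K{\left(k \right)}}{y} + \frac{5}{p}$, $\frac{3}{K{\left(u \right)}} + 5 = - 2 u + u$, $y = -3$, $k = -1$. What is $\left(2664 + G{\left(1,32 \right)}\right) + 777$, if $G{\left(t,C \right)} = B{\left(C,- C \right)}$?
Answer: $\frac{110115}{32} \approx 3441.1$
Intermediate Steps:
$K{\left(u \right)} = \frac{3}{-5 - u}$ ($K{\left(u \right)} = \frac{3}{-5 + \left(- 2 u + u\right)} = \frac{3}{-5 - u}$)
$B{\left(w,p \right)} = \frac{1}{4} + \frac{5}{p}$ ($B{\left(w,p \right)} = \frac{\left(-3\right) \frac{1}{5 - 1}}{-3} + \frac{5}{p} = - \frac{3}{4} \left(- \frac{1}{3}\right) + \frac{5}{p} = \left(-3\right) \frac{1}{4} \left(- \frac{1}{3}\right) + \frac{5}{p} = \left(- \frac{3}{4}\right) \left(- \frac{1}{3}\right) + \frac{5}{p} = \frac{1}{4} + \frac{5}{p}$)
$G{\left(t,C \right)} = - \frac{20 - C}{4 C}$ ($G{\left(t,C \right)} = \frac{20 - C}{4 \left(- C\right)} = \frac{- \frac{1}{C} \left(20 - C\right)}{4} = - \frac{20 - C}{4 C}$)
$\left(2664 + G{\left(1,32 \right)}\right) + 777 = \left(2664 + \frac{-20 + 32}{4 \cdot 32}\right) + 777 = \left(2664 + \frac{1}{4} \cdot \frac{1}{32} \cdot 12\right) + 777 = \left(2664 + \frac{3}{32}\right) + 777 = \frac{85251}{32} + 777 = \frac{110115}{32}$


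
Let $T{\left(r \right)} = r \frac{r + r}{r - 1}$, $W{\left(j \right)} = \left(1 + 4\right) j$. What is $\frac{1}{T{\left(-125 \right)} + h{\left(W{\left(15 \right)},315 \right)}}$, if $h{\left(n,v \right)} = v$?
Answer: $\frac{63}{4220} \approx 0.014929$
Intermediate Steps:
$W{\left(j \right)} = 5 j$
$T{\left(r \right)} = \frac{2 r^{2}}{-1 + r}$ ($T{\left(r \right)} = r \frac{2 r}{-1 + r} = \frac{2 r^{2}}{-1 + r}$)
$\frac{1}{T{\left(-125 \right)} + h{\left(W{\left(15 \right)},315 \right)}} = \frac{1}{\frac{2 \left(-125\right)^{2}}{-1 - 125} + 315} = \frac{1}{2 \cdot 15625 \frac{1}{-126} + 315} = \frac{1}{2 \cdot 15625 \left(- \frac{1}{126}\right) + 315} = \frac{1}{- \frac{15625}{63} + 315} = \frac{1}{\frac{4220}{63}} = \frac{63}{4220}$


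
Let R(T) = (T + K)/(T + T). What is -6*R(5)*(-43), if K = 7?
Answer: 1548/5 ≈ 309.60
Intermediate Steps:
R(T) = (7 + T)/(2*T) (R(T) = (T + 7)/(T + T) = (7 + T)/((2*T)) = (7 + T)*(1/(2*T)) = (7 + T)/(2*T))
-6*R(5)*(-43) = -3*(7 + 5)/5*(-43) = -3*12/5*(-43) = -6*6/5*(-43) = -36/5*(-43) = 1548/5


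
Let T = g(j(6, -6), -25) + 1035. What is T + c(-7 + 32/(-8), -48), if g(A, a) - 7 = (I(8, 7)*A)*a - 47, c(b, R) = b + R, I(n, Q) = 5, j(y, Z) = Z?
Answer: 1686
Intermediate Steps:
c(b, R) = R + b
g(A, a) = -40 + 5*A*a (g(A, a) = 7 + ((5*A)*a - 47) = 7 + (5*A*a - 47) = 7 + (-47 + 5*A*a) = -40 + 5*A*a)
T = 1745 (T = (-40 + 5*(-6)*(-25)) + 1035 = (-40 + 750) + 1035 = 710 + 1035 = 1745)
T + c(-7 + 32/(-8), -48) = 1745 + (-48 + (-7 + 32/(-8))) = 1745 + (-48 + (-7 + 32*(-⅛))) = 1745 + (-48 + (-7 - 4)) = 1745 + (-48 - 11) = 1745 - 59 = 1686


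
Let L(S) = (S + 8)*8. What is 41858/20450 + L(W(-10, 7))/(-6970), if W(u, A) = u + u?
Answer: 14685673/7126825 ≈ 2.0606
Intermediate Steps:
W(u, A) = 2*u
L(S) = 64 + 8*S (L(S) = (8 + S)*8 = 64 + 8*S)
41858/20450 + L(W(-10, 7))/(-6970) = 41858/20450 + (64 + 8*(2*(-10)))/(-6970) = 41858*(1/20450) + (64 + 8*(-20))*(-1/6970) = 20929/10225 + (64 - 160)*(-1/6970) = 20929/10225 - 96*(-1/6970) = 20929/10225 + 48/3485 = 14685673/7126825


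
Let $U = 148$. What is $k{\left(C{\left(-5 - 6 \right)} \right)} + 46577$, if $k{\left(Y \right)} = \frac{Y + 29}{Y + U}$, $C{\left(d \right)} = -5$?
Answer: $\frac{6660535}{143} \approx 46577.0$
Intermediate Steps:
$k{\left(Y \right)} = \frac{29 + Y}{148 + Y}$ ($k{\left(Y \right)} = \frac{Y + 29}{Y + 148} = \frac{29 + Y}{148 + Y}$)
$k{\left(C{\left(-5 - 6 \right)} \right)} + 46577 = \frac{29 - 5}{148 - 5} + 46577 = \frac{1}{143} \cdot 24 + 46577 = \frac{24}{143} + 46577 = \frac{6660535}{143}$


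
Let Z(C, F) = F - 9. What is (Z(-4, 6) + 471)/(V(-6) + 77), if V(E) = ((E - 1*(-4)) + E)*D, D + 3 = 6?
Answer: 468/53 ≈ 8.8302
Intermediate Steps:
D = 3 (D = -3 + 6 = 3)
V(E) = 12 + 6*E (V(E) = ((E - 1*(-4)) + E)*3 = ((E + 4) + E)*3 = ((4 + E) + E)*3 = (4 + 2*E)*3 = 12 + 6*E)
Z(C, F) = -9 + F
(Z(-4, 6) + 471)/(V(-6) + 77) = ((-9 + 6) + 471)/((12 + 6*(-6)) + 77) = (-3 + 471)/((12 - 36) + 77) = 468/(-24 + 77) = 468/53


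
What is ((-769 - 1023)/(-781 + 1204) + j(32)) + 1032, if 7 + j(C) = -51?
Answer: 410210/423 ≈ 969.76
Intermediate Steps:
j(C) = -58 (j(C) = -7 - 51 = -58)
((-769 - 1023)/(-781 + 1204) + j(32)) + 1032 = ((-769 - 1023)/(-781 + 1204) - 58) + 1032 = (-1792/423 - 58) + 1032 = -26326/423 + 1032 = 410210/423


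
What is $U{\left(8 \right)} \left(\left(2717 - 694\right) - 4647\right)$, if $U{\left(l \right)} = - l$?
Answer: $20992$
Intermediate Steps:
$U{\left(8 \right)} \left(\left(2717 - 694\right) - 4647\right) = \left(-1\right) 8 \left(\left(2717 - 694\right) - 4647\right) = - 8 \left(\left(2717 - 694\right) - 4647\right) = - 8 \left(2023 - 4647\right) = \left(-8\right) \left(-2624\right) = 20992$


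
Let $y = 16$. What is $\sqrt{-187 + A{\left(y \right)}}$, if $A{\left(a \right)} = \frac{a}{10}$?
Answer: $\frac{3 i \sqrt{515}}{5} \approx 13.616 i$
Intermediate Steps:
$A{\left(a \right)} = \frac{a}{10}$ ($A{\left(a \right)} = a \frac{1}{10} = \frac{a}{10}$)
$\sqrt{-187 + A{\left(y \right)}} = \sqrt{-187 + \frac{1}{10} \cdot 16} = \sqrt{-187 + \frac{8}{5}} = \sqrt{- \frac{927}{5}} = \frac{3 i \sqrt{515}}{5}$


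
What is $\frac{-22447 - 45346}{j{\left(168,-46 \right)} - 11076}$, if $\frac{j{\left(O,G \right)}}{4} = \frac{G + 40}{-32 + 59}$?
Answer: $\frac{610137}{99692} \approx 6.1202$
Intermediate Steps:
$j{\left(O,G \right)} = \frac{160}{27} + \frac{4 G}{27}$ ($j{\left(O,G \right)} = 4 \frac{G + 40}{-32 + 59} = 4 \frac{40 + G}{27} = 4 \left(40 + G\right) \frac{1}{27} = 4 \left(\frac{40}{27} + \frac{G}{27}\right) = \frac{160}{27} + \frac{4 G}{27}$)
$\frac{-22447 - 45346}{j{\left(168,-46 \right)} - 11076} = \frac{-22447 - 45346}{\left(\frac{160}{27} + \frac{4}{27} \left(-46\right)\right) - 11076} = - \frac{67793}{\left(\frac{160}{27} - \frac{184}{27}\right) - 11076} = - \frac{67793}{- \frac{8}{9} - 11076} = - \frac{67793}{- \frac{99692}{9}} = \left(-67793\right) \left(- \frac{9}{99692}\right) = \frac{610137}{99692}$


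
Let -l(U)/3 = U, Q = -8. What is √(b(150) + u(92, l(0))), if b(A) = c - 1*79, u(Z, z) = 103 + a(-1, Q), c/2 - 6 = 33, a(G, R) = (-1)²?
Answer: √103 ≈ 10.149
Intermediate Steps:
a(G, R) = 1
c = 78 (c = 12 + 2*33 = 12 + 66 = 78)
l(U) = -3*U
u(Z, z) = 104 (u(Z, z) = 103 + 1 = 104)
b(A) = -1 (b(A) = 78 - 1*79 = 78 - 79 = -1)
√(b(150) + u(92, l(0))) = √(-1 + 104) = √103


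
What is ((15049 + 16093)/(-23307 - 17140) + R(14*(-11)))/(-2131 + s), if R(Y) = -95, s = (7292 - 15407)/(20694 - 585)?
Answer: 25964787721/577858118706 ≈ 0.044933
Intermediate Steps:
s = -2705/6703 (s = -8115/20109 = -8115*1/20109 = -2705/6703 ≈ -0.40355)
((15049 + 16093)/(-23307 - 17140) + R(14*(-11)))/(-2131 + s) = ((15049 + 16093)/(-23307 - 17140) - 95)/(-2131 - 2705/6703) = (31142/(-40447) - 95)/(-14286798/6703) = (31142*(-1/40447) - 95)*(-6703/14286798) = (-31142/40447 - 95)*(-6703/14286798) = -3873607/40447*(-6703/14286798) = 25964787721/577858118706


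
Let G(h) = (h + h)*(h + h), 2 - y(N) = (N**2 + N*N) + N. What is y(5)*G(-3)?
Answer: -1908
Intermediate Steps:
y(N) = 2 - N - 2*N**2 (y(N) = 2 - ((N**2 + N*N) + N) = 2 - ((N**2 + N**2) + N) = 2 - (2*N**2 + N) = 2 - (N + 2*N**2) = 2 + (-N - 2*N**2) = 2 - N - 2*N**2)
G(h) = 4*h**2 (G(h) = (2*h)*(2*h) = 4*h**2)
y(5)*G(-3) = (2 - 1*5 - 2*5**2)*(4*(-3)**2) = (2 - 5 - 2*25)*(4*9) = (2 - 5 - 50)*36 = -53*36 = -1908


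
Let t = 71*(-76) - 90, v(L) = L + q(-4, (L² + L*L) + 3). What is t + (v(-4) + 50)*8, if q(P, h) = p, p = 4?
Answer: -5086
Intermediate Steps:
q(P, h) = 4
v(L) = 4 + L (v(L) = L + 4 = 4 + L)
t = -5486 (t = -5396 - 90 = -5486)
t + (v(-4) + 50)*8 = -5486 + ((4 - 4) + 50)*8 = -5486 + (0 + 50)*8 = -5486 + 50*8 = -5486 + 400 = -5086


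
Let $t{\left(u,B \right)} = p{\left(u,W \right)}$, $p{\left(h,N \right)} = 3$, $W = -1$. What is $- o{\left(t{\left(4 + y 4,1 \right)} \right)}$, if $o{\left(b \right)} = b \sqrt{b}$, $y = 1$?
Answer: $- 3 \sqrt{3} \approx -5.1962$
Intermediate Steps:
$t{\left(u,B \right)} = 3$
$o{\left(b \right)} = b^{\frac{3}{2}}$
$- o{\left(t{\left(4 + y 4,1 \right)} \right)} = - 3^{\frac{3}{2}} = - 3 \sqrt{3}$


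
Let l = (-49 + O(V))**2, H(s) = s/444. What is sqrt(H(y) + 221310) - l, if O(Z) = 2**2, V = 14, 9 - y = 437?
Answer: -2025 + sqrt(2726748633)/111 ≈ -1554.6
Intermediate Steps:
y = -428 (y = 9 - 1*437 = 9 - 437 = -428)
H(s) = s/444 (H(s) = s*(1/444) = s/444)
O(Z) = 4
l = 2025 (l = (-49 + 4)**2 = (-45)**2 = 2025)
sqrt(H(y) + 221310) - l = sqrt((1/444)*(-428) + 221310) - 1*2025 = sqrt(-107/111 + 221310) - 2025 = sqrt(24565303/111) - 2025 = sqrt(2726748633)/111 - 2025 = -2025 + sqrt(2726748633)/111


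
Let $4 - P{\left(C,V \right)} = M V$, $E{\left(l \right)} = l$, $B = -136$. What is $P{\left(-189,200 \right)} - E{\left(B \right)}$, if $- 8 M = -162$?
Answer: $-3910$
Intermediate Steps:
$M = \frac{81}{4}$ ($M = \left(- \frac{1}{8}\right) \left(-162\right) = \frac{81}{4} \approx 20.25$)
$P{\left(C,V \right)} = 4 - \frac{81 V}{4}$
$P{\left(-189,200 \right)} - E{\left(B \right)} = \left(4 - 4050\right) - -136 = \left(4 - 4050\right) + 136 = -4046 + 136 = -3910$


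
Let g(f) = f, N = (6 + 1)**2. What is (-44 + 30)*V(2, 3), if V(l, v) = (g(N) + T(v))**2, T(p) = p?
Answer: -37856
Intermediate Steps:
N = 49 (N = 7**2 = 49)
V(l, v) = (49 + v)**2
(-44 + 30)*V(2, 3) = (-44 + 30)*(49 + 3)**2 = -14*52**2 = -14*2704 = -37856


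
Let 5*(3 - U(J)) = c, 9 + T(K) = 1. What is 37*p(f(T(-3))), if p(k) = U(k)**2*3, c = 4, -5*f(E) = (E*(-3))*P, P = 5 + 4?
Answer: 13431/25 ≈ 537.24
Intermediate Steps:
P = 9
T(K) = -8 (T(K) = -9 + 1 = -8)
f(E) = 27*E/5 (f(E) = -E*(-3)*9/5 = -(-3*E)*9/5 = -(-27)*E/5 = 27*E/5)
U(J) = 11/5 (U(J) = 3 - 1/5*4 = 3 - 4/5 = 11/5)
p(k) = 363/25 (p(k) = (11/5)**2*3 = (121/25)*3 = 363/25)
37*p(f(T(-3))) = 37*(363/25) = 13431/25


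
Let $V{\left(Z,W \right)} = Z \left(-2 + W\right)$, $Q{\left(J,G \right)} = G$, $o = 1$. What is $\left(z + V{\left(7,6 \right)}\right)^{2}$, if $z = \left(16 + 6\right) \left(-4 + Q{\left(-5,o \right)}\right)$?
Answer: $1444$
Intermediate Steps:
$z = -66$ ($z = \left(16 + 6\right) \left(-4 + 1\right) = 22 \left(-3\right) = -66$)
$\left(z + V{\left(7,6 \right)}\right)^{2} = \left(-66 + 7 \left(-2 + 6\right)\right)^{2} = \left(-66 + 7 \cdot 4\right)^{2} = \left(-66 + 28\right)^{2} = \left(-38\right)^{2} = 1444$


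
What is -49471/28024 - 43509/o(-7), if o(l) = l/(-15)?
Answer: -18289789537/196168 ≈ -93235.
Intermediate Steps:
o(l) = -l/15 (o(l) = l*(-1/15) = -l/15)
-49471/28024 - 43509/o(-7) = -49471/28024 - 43509/((-1/15*(-7))) = -49471*1/28024 - 43509/7/15 = -49471/28024 - 43509*15/7 = -49471/28024 - 652635/7 = -18289789537/196168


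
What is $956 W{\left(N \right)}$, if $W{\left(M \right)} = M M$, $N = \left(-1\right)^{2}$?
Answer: $956$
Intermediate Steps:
$N = 1$
$W{\left(M \right)} = M^{2}$
$956 W{\left(N \right)} = 956 \cdot 1^{2} = 956 \cdot 1 = 956$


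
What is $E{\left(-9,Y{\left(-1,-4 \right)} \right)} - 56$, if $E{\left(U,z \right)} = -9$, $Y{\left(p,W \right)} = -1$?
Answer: $-65$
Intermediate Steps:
$E{\left(-9,Y{\left(-1,-4 \right)} \right)} - 56 = -9 - 56 = -65$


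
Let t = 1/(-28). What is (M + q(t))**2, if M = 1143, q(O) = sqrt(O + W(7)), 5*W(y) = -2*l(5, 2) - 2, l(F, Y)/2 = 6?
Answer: (80010 + I*sqrt(25655))**2/4900 ≈ 1.3064e+6 + 5230.8*I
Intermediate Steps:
l(F, Y) = 12 (l(F, Y) = 2*6 = 12)
W(y) = -26/5 (W(y) = (-2*12 - 2)/5 = (-24 - 2)/5 = (1/5)*(-26) = -26/5)
t = -1/28 ≈ -0.035714
q(O) = sqrt(-26/5 + O) (q(O) = sqrt(O - 26/5) = sqrt(-26/5 + O))
(M + q(t))**2 = (1143 + sqrt(-130 + 25*(-1/28))/5)**2 = (1143 + sqrt(-130 - 25/28)/5)**2 = (1143 + sqrt(-3665/28)/5)**2 = (1143 + (I*sqrt(25655)/14)/5)**2 = (1143 + I*sqrt(25655)/70)**2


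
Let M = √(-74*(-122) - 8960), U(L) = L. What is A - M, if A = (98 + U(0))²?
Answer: 9604 - 2*√17 ≈ 9595.8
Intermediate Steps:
A = 9604 (A = (98 + 0)² = 98² = 9604)
M = 2*√17 (M = √(9028 - 8960) = √68 = 2*√17 ≈ 8.2462)
A - M = 9604 - 2*√17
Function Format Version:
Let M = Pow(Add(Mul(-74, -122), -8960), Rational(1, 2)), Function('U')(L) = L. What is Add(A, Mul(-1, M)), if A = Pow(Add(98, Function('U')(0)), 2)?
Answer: Add(9604, Mul(-2, Pow(17, Rational(1, 2)))) ≈ 9595.8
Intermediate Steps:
A = 9604 (A = Pow(Add(98, 0), 2) = Pow(98, 2) = 9604)
M = Mul(2, Pow(17, Rational(1, 2))) (M = Pow(Add(9028, -8960), Rational(1, 2)) = Pow(68, Rational(1, 2)) = Mul(2, Pow(17, Rational(1, 2))) ≈ 8.2462)
Add(A, Mul(-1, M)) = Add(9604, Mul(-1, Mul(2, Pow(17, Rational(1, 2))))) = Add(9604, Mul(-2, Pow(17, Rational(1, 2))))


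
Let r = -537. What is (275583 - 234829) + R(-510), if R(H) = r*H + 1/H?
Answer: 160458239/510 ≈ 3.1462e+5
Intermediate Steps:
R(H) = 1/H - 537*H (R(H) = -537*H + 1/H = 1/H - 537*H)
(275583 - 234829) + R(-510) = (275583 - 234829) + (1/(-510) - 537*(-510)) = 40754 + (-1/510 + 273870) = 40754 + 139673699/510 = 160458239/510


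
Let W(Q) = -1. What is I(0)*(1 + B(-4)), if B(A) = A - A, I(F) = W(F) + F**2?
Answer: -1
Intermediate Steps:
I(F) = -1 + F**2
B(A) = 0
I(0)*(1 + B(-4)) = (-1 + 0**2)*(1 + 0) = (-1 + 0)*1 = -1*1 = -1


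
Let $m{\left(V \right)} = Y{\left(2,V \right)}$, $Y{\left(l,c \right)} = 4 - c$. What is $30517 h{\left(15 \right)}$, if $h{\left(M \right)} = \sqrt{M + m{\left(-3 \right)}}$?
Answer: $30517 \sqrt{22} \approx 1.4314 \cdot 10^{5}$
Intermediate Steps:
$m{\left(V \right)} = 4 - V$
$h{\left(M \right)} = \sqrt{7 + M}$ ($h{\left(M \right)} = \sqrt{M + \left(4 - -3\right)} = \sqrt{M + \left(4 + 3\right)} = \sqrt{M + 7} = \sqrt{7 + M}$)
$30517 h{\left(15 \right)} = 30517 \sqrt{7 + 15} = 30517 \sqrt{22}$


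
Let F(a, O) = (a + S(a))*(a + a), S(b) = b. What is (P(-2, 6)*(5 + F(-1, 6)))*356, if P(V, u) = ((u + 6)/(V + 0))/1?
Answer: -19224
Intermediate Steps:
P(V, u) = (6 + u)/V (P(V, u) = ((6 + u)/V)*1 = (6 + u)/V)
F(a, O) = 4*a**2 (F(a, O) = (a + a)*(a + a) = (2*a)*(2*a) = 4*a**2)
(P(-2, 6)*(5 + F(-1, 6)))*356 = (((6 + 6)/(-2))*(5 + 4*(-1)**2))*356 = ((-1/2*12)*(5 + 4*1))*356 = -6*(5 + 4)*356 = -6*9*356 = -54*356 = -19224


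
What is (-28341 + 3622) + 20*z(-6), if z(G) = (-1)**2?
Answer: -24699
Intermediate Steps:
z(G) = 1
(-28341 + 3622) + 20*z(-6) = (-28341 + 3622) + 20*1 = -24719 + 20 = -24699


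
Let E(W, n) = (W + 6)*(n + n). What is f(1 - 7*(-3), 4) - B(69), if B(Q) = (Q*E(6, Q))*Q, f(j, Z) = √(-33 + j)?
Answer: -7884216 + I*√11 ≈ -7.8842e+6 + 3.3166*I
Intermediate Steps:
E(W, n) = 2*n*(6 + W) (E(W, n) = (6 + W)*(2*n) = 2*n*(6 + W))
B(Q) = 24*Q³ (B(Q) = (Q*(2*Q*(6 + 6)))*Q = (Q*(2*Q*12))*Q = (Q*(24*Q))*Q = (24*Q²)*Q = 24*Q³)
f(1 - 7*(-3), 4) - B(69) = √(-33 + (1 - 7*(-3))) - 24*69³ = √(-33 + (1 + 21)) - 24*328509 = √(-33 + 22) - 1*7884216 = √(-11) - 7884216 = I*√11 - 7884216 = -7884216 + I*√11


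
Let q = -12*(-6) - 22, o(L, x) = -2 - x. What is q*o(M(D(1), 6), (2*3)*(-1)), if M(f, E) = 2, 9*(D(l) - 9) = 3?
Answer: 200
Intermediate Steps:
D(l) = 28/3 (D(l) = 9 + (1/9)*3 = 9 + 1/3 = 28/3)
q = 50 (q = 72 - 22 = 50)
q*o(M(D(1), 6), (2*3)*(-1)) = 50*(-2 - 2*3*(-1)) = 50*(-2 - 6*(-1)) = 50*(-2 - 1*(-6)) = 50*(-2 + 6) = 50*4 = 200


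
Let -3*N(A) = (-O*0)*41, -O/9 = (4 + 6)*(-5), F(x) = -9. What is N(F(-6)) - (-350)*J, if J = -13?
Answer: -4550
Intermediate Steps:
O = 450 (O = -9*(4 + 6)*(-5) = -90*(-5) = -9*(-50) = 450)
N(A) = 0 (N(A) = --1*450*0*41/3 = -(-450*0)*41/3 = -0*41 = -1/3*0 = 0)
N(F(-6)) - (-350)*J = 0 - (-350)*(-13) = 0 - 1*4550 = 0 - 4550 = -4550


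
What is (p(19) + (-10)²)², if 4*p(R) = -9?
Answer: 152881/16 ≈ 9555.1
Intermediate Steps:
p(R) = -9/4 (p(R) = (¼)*(-9) = -9/4)
(p(19) + (-10)²)² = (-9/4 + (-10)²)² = (-9/4 + 100)² = (391/4)² = 152881/16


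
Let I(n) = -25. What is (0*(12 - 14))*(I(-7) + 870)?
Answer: 0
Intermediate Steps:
(0*(12 - 14))*(I(-7) + 870) = (0*(12 - 14))*(-25 + 870) = (0*(-2))*845 = 0*845 = 0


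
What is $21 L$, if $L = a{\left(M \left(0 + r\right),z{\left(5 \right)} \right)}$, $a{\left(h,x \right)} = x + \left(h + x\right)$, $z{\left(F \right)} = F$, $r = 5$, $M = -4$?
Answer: $-210$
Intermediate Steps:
$a{\left(h,x \right)} = h + 2 x$
$L = -10$ ($L = - 4 \left(0 + 5\right) + 2 \cdot 5 = \left(-4\right) 5 + 10 = -20 + 10 = -10$)
$21 L = 21 \left(-10\right) = -210$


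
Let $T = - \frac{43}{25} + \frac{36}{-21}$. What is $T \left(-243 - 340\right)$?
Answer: $\frac{350383}{175} \approx 2002.2$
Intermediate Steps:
$T = - \frac{601}{175}$ ($T = \left(-43\right) \frac{1}{25} + 36 \left(- \frac{1}{21}\right) = - \frac{43}{25} - \frac{12}{7} = - \frac{601}{175} \approx -3.4343$)
$T \left(-243 - 340\right) = - \frac{601 \left(-243 - 340\right)}{175} = \left(- \frac{601}{175}\right) \left(-583\right) = \frac{350383}{175}$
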